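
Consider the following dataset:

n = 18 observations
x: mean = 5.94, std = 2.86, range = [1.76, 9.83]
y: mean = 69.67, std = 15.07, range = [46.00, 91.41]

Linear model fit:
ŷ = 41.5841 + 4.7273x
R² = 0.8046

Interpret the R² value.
The model explains 80.46% of the variance in y (R² = 0.8046), leaving 19.54% unexplained; the fit is strong.

The coefficient of determination R² is the fraction of the total variation in y that the fitted line accounts for.

Here R² = 0.8046:
- Explained: 80.46% of the variation in y
- Unexplained (residual): 100% − 80.46% = 19.54%
- Rule of thumb (below 0.3 weak; 0.3 to below 0.7 moderate; 0.7 and above strong) → strong

Calculation: R² = 1 − (SS_res / SS_tot), where SS_res is the sum of squared residuals and SS_tot the total sum of squares.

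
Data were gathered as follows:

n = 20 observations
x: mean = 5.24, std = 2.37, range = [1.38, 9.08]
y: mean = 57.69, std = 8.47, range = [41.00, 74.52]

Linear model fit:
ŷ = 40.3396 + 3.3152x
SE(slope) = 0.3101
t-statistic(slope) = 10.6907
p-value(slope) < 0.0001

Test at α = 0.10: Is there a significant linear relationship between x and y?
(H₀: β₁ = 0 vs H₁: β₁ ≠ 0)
Since p-value < 0.0001 < α = 0.10, reject H₀ — the slope is significantly different from 0.

Hypothesis test for the slope coefficient:

H₀: β₁ = 0 (no linear relationship)
H₁: β₁ ≠ 0 (linear relationship exists)

Test statistic: t = β̂₁ / SE(β̂₁) = 3.3152 / 0.3101 = 10.6907

The p-value (<0.0001) is the probability, under H₀, of a t-statistic at least as extreme as |t| = 10.6907 (two-sided, df = n − 2 = 18).

Decision rule: reject H₀ if p-value < α.
p-value < 0.0001 < α = 0.10 → reject H₀.

At α = 0.10 the data do provide convincing evidence of a nonzero slope.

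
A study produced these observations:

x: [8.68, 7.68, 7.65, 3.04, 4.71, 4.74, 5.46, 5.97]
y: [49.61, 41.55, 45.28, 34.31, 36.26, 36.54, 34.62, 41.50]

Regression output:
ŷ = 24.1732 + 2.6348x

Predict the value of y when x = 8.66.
ŷ = 46.9906

Plug x = 8.66 into the fitted line:

ŷ = 24.1732 + 2.6348 × 8.66
ŷ = 24.1732 + 22.8174
ŷ = 46.9906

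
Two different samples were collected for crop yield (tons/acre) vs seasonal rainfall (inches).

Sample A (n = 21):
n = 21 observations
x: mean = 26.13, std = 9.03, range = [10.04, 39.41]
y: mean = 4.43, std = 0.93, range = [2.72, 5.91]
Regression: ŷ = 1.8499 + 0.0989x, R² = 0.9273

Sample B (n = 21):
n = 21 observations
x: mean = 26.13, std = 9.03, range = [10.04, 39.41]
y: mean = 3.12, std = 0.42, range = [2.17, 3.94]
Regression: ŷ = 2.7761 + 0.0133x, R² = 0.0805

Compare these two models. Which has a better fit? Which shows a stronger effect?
Model A has the better fit (R² = 0.9273 vs 0.0805). Model A shows the stronger effect (|β₁| = 0.0989 vs 0.0133).

Model Comparison:

Which explains more variance? (R²)
- Model A: R² = 0.9273 → 92.73% of variance in crop yield explained
- Model B: R² = 0.0805 → 8.05% of variance in crop yield explained
- 0.9273 > 0.0805 → Model A has the better fit

Effect size (slope magnitude):
- Model A: β₁ = 0.0989 → predicted crop yield rises 0.0989 tons/acre per additional inch of rainfall
- Model B: β₁ = 0.0133 → predicted crop yield rises 0.0133 tons/acre per additional inch of rainfall
- |0.0989| > |0.0133| → Model A shows the stronger marginal effect

Note: R² measures how tightly points cluster around the line; β₁ measures how steep the line is — they answer different questions.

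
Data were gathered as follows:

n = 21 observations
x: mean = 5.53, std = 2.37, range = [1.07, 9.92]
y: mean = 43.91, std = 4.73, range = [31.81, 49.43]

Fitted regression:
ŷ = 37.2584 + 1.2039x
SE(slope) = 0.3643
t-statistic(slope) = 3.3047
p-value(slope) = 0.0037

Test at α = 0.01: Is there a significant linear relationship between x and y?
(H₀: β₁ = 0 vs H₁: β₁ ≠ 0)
p-value = 0.0037 < α = 0.01, so we reject H₀. The relationship is significant.

Hypothesis test for the slope coefficient:

H₀: β₁ = 0 (no linear relationship)
H₁: β₁ ≠ 0 (linear relationship exists)

Test statistic: t = β̂₁ / SE(β̂₁) = 1.2039 / 0.3643 = 3.3047

With df = 19, the two-sided p-value for |t| = 3.3047 is 0.0037.

Decision rule: reject H₀ if p-value < α.
p-value = 0.0037 < α = 0.01 → reject H₀.

At α = 0.01 the data do provide convincing evidence of a nonzero slope.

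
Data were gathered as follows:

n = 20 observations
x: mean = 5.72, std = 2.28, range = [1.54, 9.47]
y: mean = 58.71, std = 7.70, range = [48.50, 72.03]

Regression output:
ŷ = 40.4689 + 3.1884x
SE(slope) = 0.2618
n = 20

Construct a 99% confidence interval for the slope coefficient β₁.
The 99% CI for β₁ is (2.4348, 3.9420)

Confidence interval for the slope:

The 99% CI for β₁ is: β̂₁ ± t*(α/2, n-2) × SE(β̂₁)

Step 1: Find critical t-value
- Confidence level = 0.99
- Degrees of freedom = n - 2 = 20 - 2 = 18
- t*(α/2, 18) = 2.8784

Step 2: Calculate margin of error
Margin = 2.8784 × 0.2618 = 0.7536

Step 3: Construct interval
CI = 3.1884 ± 0.7536
CI = (2.4348, 3.9420)

Interpretation: intervals built this way capture the true β₁ in 99% of repeated samples; here the plausible range for the per-unit effect of x on y is 2.4348 to 3.9420.
The interval does not include 0, suggesting a significant linear relationship.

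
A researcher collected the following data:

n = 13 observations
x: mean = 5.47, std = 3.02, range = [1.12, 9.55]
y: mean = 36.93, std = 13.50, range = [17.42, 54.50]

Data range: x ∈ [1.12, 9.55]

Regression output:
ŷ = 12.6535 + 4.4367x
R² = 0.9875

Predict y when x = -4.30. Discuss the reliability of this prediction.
ŷ = -6.4243 (extrapolation — x = -4.30 lies outside [1.12, 9.55], so reliability is low).

Prediction calculation:
ŷ = 12.6535 + 4.4367 × (-4.30)
ŷ = -6.4243

Reliability:
- Data range: x ∈ [1.12, 9.55]
- Prediction point: x = -4.30 is 5.42 units below the observed range → this is EXTRAPOLATION, not interpolation

Why that matters here:
- There are no observations near this x to validate the fitted line there
- Real relationships often flatten, saturate, or turn nonlinear at extremes
- The linear relationship may not hold outside the observed range

The R² = 0.9875 only validates the fit within [1.12, 9.55]; treat ŷ = -6.4243 with caution.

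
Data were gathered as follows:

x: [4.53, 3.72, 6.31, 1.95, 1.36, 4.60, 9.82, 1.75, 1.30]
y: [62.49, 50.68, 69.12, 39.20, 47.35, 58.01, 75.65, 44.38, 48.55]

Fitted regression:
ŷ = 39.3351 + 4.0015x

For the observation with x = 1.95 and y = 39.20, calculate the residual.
Residual = -7.9380

The residual is the difference between the actual value and the predicted value:

Residual = y - ŷ

Step 1: Calculate predicted value
ŷ = 39.3351 + 4.0015 × 1.95
ŷ = 47.1380

Step 2: Calculate residual
Residual = 39.20 - 47.1380
Residual = -7.9380

The residual is negative, so the observed y = 39.20 sits below the regression line (the line overestimates it by 7.9380).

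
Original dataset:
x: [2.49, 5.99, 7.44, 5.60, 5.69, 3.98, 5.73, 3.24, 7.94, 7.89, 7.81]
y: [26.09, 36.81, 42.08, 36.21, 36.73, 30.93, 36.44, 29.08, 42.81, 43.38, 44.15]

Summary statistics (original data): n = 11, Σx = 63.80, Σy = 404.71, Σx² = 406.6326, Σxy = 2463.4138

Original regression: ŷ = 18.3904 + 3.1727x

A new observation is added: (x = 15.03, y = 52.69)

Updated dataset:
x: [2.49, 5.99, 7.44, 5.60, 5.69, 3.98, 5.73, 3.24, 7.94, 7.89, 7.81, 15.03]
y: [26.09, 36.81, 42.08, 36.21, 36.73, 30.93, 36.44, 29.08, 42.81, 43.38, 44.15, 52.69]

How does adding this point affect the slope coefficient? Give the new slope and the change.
The slope changes from 3.1727 to 2.1852 (change of -0.9875, or -31.1%).

The new point has HIGH LEVERAGE: x = 15.03 is far from the original mean x̄ = 63.80/11 ≈ 5.80 (original range [2.49, 7.94]).

Step 1: Update the sums with the new point (n goes from 11 to 12)
Σx  = 63.80 + 15.03 = 78.83
Σy  = 404.71 + 52.69 = 457.40
Σx² = 406.6326 + 15.03² = 406.6326 + 225.9009 = 632.5335
Σxy = 2463.4138 + 15.03×52.69 = 2463.4138 + 791.9307 = 3255.3445

Step 2: Recompute the slope with b₁ = (nΣxy − ΣxΣy) / (nΣx² − (Σx)²)
Numerator   = 12×3255.3445 − 78.83×457.40 = 39064.1340 − 36056.8420 = 3007.2920
Denominator = 12×632.5335 − 78.83² = 7590.4020 − 6214.1689 = 1376.2331
b₁(new) = 3007.2920 / 1376.2331 = 2.1852

(Same formula on the original sums: (11×2463.4138 − 63.80×404.71) / (11×406.6326 − 63.80²) = 1277.0538 / 402.5186 = 3.1727, matching the given fit.)

Step 3: Change in slope
Δβ₁ = 2.1852 − 3.1727 = -0.9875
Relative change = -0.9875 / 3.1727 × 100% = -31.1%
→ the slope decreases when the point is added.

Because the point sits below the extension of the original line at a high-leverage x, it tilts the fit down.
In practice: investigate whether it comes from the same population as the rest of the sample; check such a point for data-entry or measurement error.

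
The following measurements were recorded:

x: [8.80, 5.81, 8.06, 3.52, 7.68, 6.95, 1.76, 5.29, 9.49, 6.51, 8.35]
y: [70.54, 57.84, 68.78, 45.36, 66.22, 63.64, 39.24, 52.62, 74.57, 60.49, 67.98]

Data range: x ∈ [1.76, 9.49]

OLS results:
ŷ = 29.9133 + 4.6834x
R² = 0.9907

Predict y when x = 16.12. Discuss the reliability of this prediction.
ŷ = 105.4097 (extrapolation — x = 16.12 lies outside [1.76, 9.49], so reliability is low).

Prediction calculation:
ŷ = 29.9133 + 4.6834 × 16.12
ŷ = 105.4097

Reliability:
- Data range: x ∈ [1.76, 9.49]
- Prediction point: x = 16.12 is 6.63 units above the observed range → this is EXTRAPOLATION, not interpolation

Why that matters here:
- There are no observations near this x to validate the fitted line there
- The standard error of prediction grows with (x − x̄)², and x = 16.12 is far from x̄ = 6.57
- The linear relationship may not hold outside the observed range

The R² = 0.9907 only validates the fit within [1.76, 9.49]; treat ŷ = 105.4097 with caution.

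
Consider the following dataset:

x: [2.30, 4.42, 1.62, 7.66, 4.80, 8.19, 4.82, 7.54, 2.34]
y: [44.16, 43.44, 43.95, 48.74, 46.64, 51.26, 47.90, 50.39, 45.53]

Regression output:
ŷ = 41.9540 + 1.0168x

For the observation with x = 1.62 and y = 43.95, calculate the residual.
Residual = 0.3488

The residual is the difference between the actual value and the predicted value:

Residual = y - ŷ

Step 1: Calculate predicted value
ŷ = 41.9540 + 1.0168 × 1.62
ŷ = 43.6012

Step 2: Calculate residual
Residual = 43.95 - 43.6012
Residual = 0.3488

The residual is positive, so the observed y = 43.95 sits above the regression line (the line underestimates it by 0.3488).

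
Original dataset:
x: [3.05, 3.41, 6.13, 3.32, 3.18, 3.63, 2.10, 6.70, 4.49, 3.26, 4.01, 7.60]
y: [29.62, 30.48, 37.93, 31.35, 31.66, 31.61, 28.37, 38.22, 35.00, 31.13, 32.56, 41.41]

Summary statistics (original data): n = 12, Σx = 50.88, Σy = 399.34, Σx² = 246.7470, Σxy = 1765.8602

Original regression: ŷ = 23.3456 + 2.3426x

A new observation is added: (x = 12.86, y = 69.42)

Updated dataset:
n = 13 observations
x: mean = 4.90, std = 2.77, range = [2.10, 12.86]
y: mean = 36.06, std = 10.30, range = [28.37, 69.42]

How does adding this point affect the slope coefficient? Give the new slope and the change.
The slope changes from 2.3426 to 3.6167 (change of +1.2741, or +54.4%).

x = 12.86 lies well outside the original x-range [2.10, 7.60] (x̄ ≈ 4.24), so this observation has high leverage and can move the slope substantially.

Step 1: Update the sums with the new point (n goes from 12 to 13)
Σx  = 50.88 + 12.86 = 63.74
Σy  = 399.34 + 69.42 = 468.76
Σx² = 246.7470 + 12.86² = 246.7470 + 165.3796 = 412.1266
Σxy = 1765.8602 + 12.86×69.42 = 1765.8602 + 892.7412 = 2658.6014

Step 2: Recompute the slope with b₁ = (nΣxy − ΣxΣy) / (nΣx² − (Σx)²)
Numerator   = 13×2658.6014 − 63.74×468.76 = 34561.8182 − 29878.7624 = 4683.0558
Denominator = 13×412.1266 − 63.74² = 5357.6458 − 4062.7876 = 1294.8582
b₁(new) = 4683.0558 / 1294.8582 = 3.6167

(Same formula on the original sums: (12×1765.8602 − 50.88×399.34) / (12×246.7470 − 50.88²) = 871.9032 / 372.1896 = 2.3426, matching the given fit.)

Step 3: Change in slope
Δβ₁ = 3.6167 − 2.3426 = +1.2741
Relative change = +1.2741 / 2.3426 × 100% = +54.4%
→ the slope increases when the point is added.

Because the point sits above the extension of the original line at a high-leverage x, it tilts the fit up.
In practice: refit with and without it and report both if conclusions differ.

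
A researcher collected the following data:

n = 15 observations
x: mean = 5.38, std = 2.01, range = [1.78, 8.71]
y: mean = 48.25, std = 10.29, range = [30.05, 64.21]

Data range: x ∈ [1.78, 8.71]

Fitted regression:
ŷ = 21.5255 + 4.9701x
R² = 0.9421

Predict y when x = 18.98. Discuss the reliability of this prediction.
ŷ = 115.8580, but this is extrapolation (above the data range [1.78, 8.71]) and may be unreliable.

Prediction calculation:
ŷ = 21.5255 + 4.9701 × 18.98
ŷ = 115.8580

Reliability:
- Data range: x ∈ [1.78, 8.71]
- Prediction point: x = 18.98 is 10.27 units above the observed range → this is EXTRAPOLATION, not interpolation

Why that matters here:
- R² describes fit only over the sampled x values; it says nothing about behaviour beyond them
- The standard error of prediction grows with (x − x̄)², and x = 18.98 is far from x̄ = 5.38
- There are no observations near this x to validate the fitted line there

The R² = 0.9421 only validates the fit within [1.78, 8.71]; treat ŷ = 115.8580 with caution.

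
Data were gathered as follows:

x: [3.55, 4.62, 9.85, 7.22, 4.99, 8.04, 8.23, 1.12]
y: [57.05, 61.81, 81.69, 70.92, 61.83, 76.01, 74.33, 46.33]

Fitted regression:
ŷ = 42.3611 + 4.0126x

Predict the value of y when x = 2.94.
ŷ = 54.1581

Plug x = 2.94 into the fitted line:

ŷ = 42.3611 + 4.0126 × 2.94
ŷ = 42.3611 + 11.7970
ŷ = 54.1581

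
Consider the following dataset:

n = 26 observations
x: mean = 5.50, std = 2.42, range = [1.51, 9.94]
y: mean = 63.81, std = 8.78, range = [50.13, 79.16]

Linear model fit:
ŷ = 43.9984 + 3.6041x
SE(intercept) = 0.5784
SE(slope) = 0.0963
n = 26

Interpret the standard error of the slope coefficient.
SE(slope) = 0.0963 measures the uncertainty in the estimated slope. The coefficient is estimated precisely (SE/|β̂₁| = 2.7%).

What SE measures:
- The standard error quantifies the sampling variability of the coefficient estimate
- It is the estimated standard deviation of β̂₁ across hypothetical repeated samples of the same size
- Smaller SE → more precise estimate

Relative precision:
- SE / |β̂₁| = 0.0963 / 3.6041 = 2.7%
- Rule of thumb (under 20%: precise; 20% to under 50%: moderately precise; 50% or more: imprecise) → precise

Rough 95% range (±2 SE): 3.6041 ± 0.1926 → (3.4115, 3.7967).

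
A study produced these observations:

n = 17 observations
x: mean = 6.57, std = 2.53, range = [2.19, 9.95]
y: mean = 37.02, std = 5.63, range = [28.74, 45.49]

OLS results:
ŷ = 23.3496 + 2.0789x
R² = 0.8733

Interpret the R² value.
R² = 0.8733 means 87.33% of the variation in y is explained by the linear relationship with x. This indicates a strong fit.

R² = 1 − SS_res/SS_tot compares the residual scatter to the total scatter of y about its mean.

Here R² = 0.8733:
- Explained: 87.33% of the variation in y
- Unexplained (residual): 100% − 87.33% = 12.67%
- Rule of thumb (below 0.3 weak; 0.3 to below 0.7 moderate; 0.7 and above strong) → strong

Calculation: R² = 1 − (SS_res / SS_tot), where SS_res is the sum of squared residuals and SS_tot the total sum of squares.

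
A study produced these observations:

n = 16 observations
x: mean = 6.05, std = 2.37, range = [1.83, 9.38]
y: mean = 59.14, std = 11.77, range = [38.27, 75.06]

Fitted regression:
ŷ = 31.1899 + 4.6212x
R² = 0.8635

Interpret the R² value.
The model explains 86.35% of the variance in y (R² = 0.8635), leaving 13.65% unexplained; the fit is strong.

R² = 1 − SS_res/SS_tot compares the residual scatter to the total scatter of y about its mean.

Here R² = 0.8635:
- Explained: 86.35% of the variation in y
- Unexplained (residual): 100% − 86.35% = 13.65%
- Rule of thumb (below 0.3 weak; 0.3 to below 0.7 moderate; 0.7 and above strong) → strong

Note: R² never decreases when predictors are added, so it should not be used alone to compare models of different size.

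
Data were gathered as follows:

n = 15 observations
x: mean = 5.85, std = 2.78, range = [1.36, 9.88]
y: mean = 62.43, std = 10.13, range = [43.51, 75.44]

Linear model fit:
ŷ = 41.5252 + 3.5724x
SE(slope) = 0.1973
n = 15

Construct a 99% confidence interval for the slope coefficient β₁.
The 99% CI for β₁ is (2.9781, 4.1667)

Confidence interval for the slope:

The 99% CI for β₁ is: β̂₁ ± t*(α/2, n-2) × SE(β̂₁)

Step 1: Find critical t-value
- Confidence level = 0.99
- Degrees of freedom = n - 2 = 15 - 2 = 13
- t*(α/2, 13) = 3.0123

Step 2: Calculate margin of error
Margin = 3.0123 × 0.1973 = 0.5943

Step 3: Construct interval
CI = 3.5724 ± 0.5943
CI = (2.9781, 4.1667)

Interpretation: intervals built this way capture the true β₁ in 99% of repeated samples; here the plausible range for the per-unit effect of x on y is 2.9781 to 4.1667.
The interval does not include 0, suggesting a significant linear relationship.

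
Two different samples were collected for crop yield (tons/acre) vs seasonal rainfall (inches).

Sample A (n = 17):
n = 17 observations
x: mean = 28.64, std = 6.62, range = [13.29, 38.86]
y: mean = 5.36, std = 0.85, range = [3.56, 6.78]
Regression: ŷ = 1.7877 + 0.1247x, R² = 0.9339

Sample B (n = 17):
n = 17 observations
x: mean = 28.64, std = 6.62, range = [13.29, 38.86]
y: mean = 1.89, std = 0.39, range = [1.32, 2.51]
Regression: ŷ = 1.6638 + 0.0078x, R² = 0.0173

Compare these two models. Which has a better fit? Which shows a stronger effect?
Model A has the better fit (R² = 0.9339 vs 0.0173). Model A shows the stronger effect (|β₁| = 0.1247 vs 0.0078).

Model Comparison:

Goodness of fit (R²):
- Model A: R² = 0.9339 → 93.39% of variance in crop yield explained
- Model B: R² = 0.0173 → 1.73% of variance in crop yield explained
- 0.9339 > 0.0173 → Model A has the better fit

Effect size (slope magnitude):
- Model A: β₁ = 0.1247 → predicted crop yield rises 0.1247 tons/acre per additional inch of rainfall
- Model B: β₁ = 0.0078 → predicted crop yield rises 0.0078 tons/acre per additional inch of rainfall
- |0.1247| > |0.0078| → Model A shows the stronger marginal effect

Notes:
- R² measures how tightly points cluster around the line; β₁ measures how steep the line is — they answer different questions.
- A steeper slope doesn't make a better model if the scatter around the line is large.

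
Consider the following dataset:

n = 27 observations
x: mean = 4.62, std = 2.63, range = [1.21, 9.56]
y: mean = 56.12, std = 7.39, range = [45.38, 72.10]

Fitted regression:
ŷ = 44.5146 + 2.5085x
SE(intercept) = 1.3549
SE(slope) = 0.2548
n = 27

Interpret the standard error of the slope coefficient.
The slope 2.5085 is pinned down to within about ±0.2548 (one SE) by these data — relative uncertainty 10.2%, i.e. precise.

What SE measures:
- The standard error quantifies the sampling variability of the coefficient estimate
- It is the estimated standard deviation of β̂₁ across hypothetical repeated samples of the same size
- Smaller SE → more precise estimate

Relative precision:
- SE / |β̂₁| = 0.2548 / 2.5085 = 10.2%
- Rule of thumb (under 20%: precise; 20% to under 50%: moderately precise; 50% or more: imprecise) → precise

Link to the t-test: t = β̂₁ / SE(β̂₁) = 2.5085 / 0.2548 = 9.8450, the statistic for H₀: β₁ = 0.

What drives SE(β̂₁): larger n (here n = 27) → smaller SE; wider spread of x values → smaller SE; more residual scatter → larger SE.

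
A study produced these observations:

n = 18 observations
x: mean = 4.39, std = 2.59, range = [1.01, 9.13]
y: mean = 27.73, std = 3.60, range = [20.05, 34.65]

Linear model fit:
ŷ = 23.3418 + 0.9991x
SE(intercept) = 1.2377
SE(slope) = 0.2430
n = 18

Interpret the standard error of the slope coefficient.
SE(slope) = 0.2430 measures the uncertainty in the estimated slope. The coefficient is estimated with moderate precision (SE/|β̂₁| = 24.3%).

What SE measures:
- The standard error quantifies the sampling variability of the coefficient estimate
- It is the estimated standard deviation of β̂₁ across hypothetical repeated samples of the same size
- Smaller SE → more precise estimate

Relative precision:
- SE / |β̂₁| = 0.2430 / 0.9991 = 24.3%
- Rule of thumb (under 20%: precise; 20% to under 50%: moderately precise; 50% or more: imprecise) → moderately precise

Link to the t-test: t = β̂₁ / SE(β̂₁) = 0.9991 / 0.2430 = 4.1115, the statistic for H₀: β₁ = 0.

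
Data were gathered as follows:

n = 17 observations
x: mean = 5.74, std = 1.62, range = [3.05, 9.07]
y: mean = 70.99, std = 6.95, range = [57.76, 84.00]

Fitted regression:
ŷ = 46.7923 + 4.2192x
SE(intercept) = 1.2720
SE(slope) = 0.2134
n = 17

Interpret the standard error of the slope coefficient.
SE(β̂₁) = 0.2134 is the estimated standard deviation of the slope estimate across repeated samples; relative to β̂₁ = 4.2192 that is 5.1%, a precise estimate.

SE(β̂₁) = s / √Sxx, where s is the residual standard deviation and Sxx = Σ(x − x̄)². It is the yardstick for how far β̂₁ = 4.2192 could plausibly be from the true slope.

Relative precision:
- SE / |β̂₁| = 0.2134 / 4.2192 = 5.1%
- Rule of thumb (under 20%: precise; 20% to under 50%: moderately precise; 50% or more: imprecise) → precise

Link to interval estimation: a confidence interval for β₁ is β̂₁ ± t* × 0.2134, so SE sets the half-width per unit of t*.

What drives SE(β̂₁): wider spread of x values → smaller SE; more residual scatter → larger SE; larger n (here n = 17) → smaller SE.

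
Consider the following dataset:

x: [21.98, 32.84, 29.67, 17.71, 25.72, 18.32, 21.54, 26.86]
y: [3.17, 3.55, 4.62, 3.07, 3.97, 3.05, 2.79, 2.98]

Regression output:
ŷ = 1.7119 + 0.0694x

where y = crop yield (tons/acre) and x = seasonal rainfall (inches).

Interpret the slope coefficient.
An increase of one inch in rainfall is associated with a 0.0694 tons/acre increase in predicted crop yield.

The slope coefficient β₁ = 0.0694 represents the marginal effect of rainfall on crop yield.

Interpretation:
- Rainfall up by 1 inch → predicted crop yield increases by 0.0694 tons/acre
- The effect is assumed constant over the observed range of x (linearity)
- The slope describes association in these data, not necessarily a causal effect

(β₀ = 1.7119 is the fitted value at x = 0 and is not part of the slope interpretation.)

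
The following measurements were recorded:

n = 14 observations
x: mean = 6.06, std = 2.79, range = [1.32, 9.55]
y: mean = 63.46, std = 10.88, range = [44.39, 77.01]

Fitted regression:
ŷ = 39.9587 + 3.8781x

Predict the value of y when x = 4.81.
ŷ = 58.6124

Plug x = 4.81 into the fitted line:

ŷ = 39.9587 + 3.8781 × 4.81
ŷ = 39.9587 + 18.6537
ŷ = 58.6124

This is the fitted mean response at that x — an individual observation would come with a wider prediction interval.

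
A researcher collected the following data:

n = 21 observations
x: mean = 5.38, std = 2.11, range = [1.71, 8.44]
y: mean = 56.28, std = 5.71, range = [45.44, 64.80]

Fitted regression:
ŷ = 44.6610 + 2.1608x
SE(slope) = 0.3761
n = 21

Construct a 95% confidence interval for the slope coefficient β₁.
The 95% CI for β₁ is (1.3736, 2.9480)

Confidence interval for the slope:

The 95% CI for β₁ is: β̂₁ ± t*(α/2, n-2) × SE(β̂₁)

Step 1: Find critical t-value
- Confidence level = 0.95
- Degrees of freedom = n - 2 = 21 - 2 = 19
- t*(α/2, 19) = 2.0930

Step 2: Calculate margin of error
Margin = 2.0930 × 0.3761 = 0.7872

Step 3: Construct interval
CI = 2.1608 ± 0.7872
CI = (1.3736, 2.9480)

Interpretation: each one-unit increase in x is associated with a change in mean y of between 1.3736 and 2.9480, with 95% confidence.
The interval does not include 0, suggesting a significant linear relationship.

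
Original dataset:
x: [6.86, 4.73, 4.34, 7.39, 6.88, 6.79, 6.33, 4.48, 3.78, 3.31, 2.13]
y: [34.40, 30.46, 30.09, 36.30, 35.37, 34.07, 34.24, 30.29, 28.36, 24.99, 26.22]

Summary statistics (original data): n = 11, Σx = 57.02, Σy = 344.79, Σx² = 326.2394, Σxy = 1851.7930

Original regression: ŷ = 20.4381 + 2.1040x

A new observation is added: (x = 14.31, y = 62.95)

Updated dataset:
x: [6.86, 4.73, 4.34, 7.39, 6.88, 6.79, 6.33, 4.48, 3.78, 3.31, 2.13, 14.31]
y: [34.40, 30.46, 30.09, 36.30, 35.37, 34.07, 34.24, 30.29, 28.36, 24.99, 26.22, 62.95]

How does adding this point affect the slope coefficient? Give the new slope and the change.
New slope β₁ = 3.0736 versus 2.1040 before: a change of +0.9696 (+46.1%).

x = 14.31 lies well outside the original x-range [2.13, 7.39] (x̄ ≈ 5.18), so this observation has high leverage and can move the slope substantially.

Step 1: Update the sums with the new point (n goes from 11 to 12)
Σx  = 57.02 + 14.31 = 71.33
Σy  = 344.79 + 62.95 = 407.74
Σx² = 326.2394 + 14.31² = 326.2394 + 204.7761 = 531.0155
Σxy = 1851.7930 + 14.31×62.95 = 1851.7930 + 900.8145 = 2752.6075

Step 2: Recompute the slope with b₁ = (nΣxy − ΣxΣy) / (nΣx² − (Σx)²)
Numerator   = 12×2752.6075 − 71.33×407.74 = 33031.2900 − 29084.0942 = 3947.1958
Denominator = 12×531.0155 − 71.33² = 6372.1860 − 5087.9689 = 1284.2171
b₁(new) = 3947.1958 / 1284.2171 = 3.0736

(Same formula on the original sums: (11×1851.7930 − 57.02×344.79) / (11×326.2394 − 57.02²) = 709.7972 / 337.3530 = 2.1040, matching the given fit.)

Step 3: Change in slope
Δβ₁ = 3.0736 − 2.1040 = +0.9696
Relative change = +0.9696 / 2.1040 × 100% = +46.1%
→ the slope increases when the point is added.

A high-leverage point only changes the slope if it is off the original line; here y = 62.95 is above the original trend, so the slope increases.
In practice: refit with and without it and report both if conclusions differ; check such a point for data-entry or measurement error.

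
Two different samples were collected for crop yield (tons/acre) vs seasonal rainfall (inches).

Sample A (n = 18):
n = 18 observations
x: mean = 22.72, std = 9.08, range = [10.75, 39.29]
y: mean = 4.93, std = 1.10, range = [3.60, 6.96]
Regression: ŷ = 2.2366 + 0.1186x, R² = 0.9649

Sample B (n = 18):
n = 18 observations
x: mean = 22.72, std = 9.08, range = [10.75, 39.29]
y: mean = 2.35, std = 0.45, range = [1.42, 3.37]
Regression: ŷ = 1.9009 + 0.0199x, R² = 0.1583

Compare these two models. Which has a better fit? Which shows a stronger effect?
Model A has the better fit (R² = 0.9649 vs 0.1583). Model A shows the stronger effect (|β₁| = 0.1186 vs 0.0199).

Model Comparison:

Which explains more variance? (R²)
- Model A: R² = 0.9649 → 96.49% of variance in crop yield explained
- Model B: R² = 0.1583 → 15.83% of variance in crop yield explained
- 0.9649 > 0.1583 → Model A has the better fit

Effect size (slope magnitude):
- Model A: β₁ = 0.1186 → predicted crop yield rises 0.1186 tons/acre per additional inch of rainfall
- Model B: β₁ = 0.0199 → predicted crop yield rises 0.0199 tons/acre per additional inch of rainfall
- |0.1186| > |0.0199| → Model A shows the stronger marginal effect

Note: R² measures how tightly points cluster around the line; β₁ measures how steep the line is — they answer different questions.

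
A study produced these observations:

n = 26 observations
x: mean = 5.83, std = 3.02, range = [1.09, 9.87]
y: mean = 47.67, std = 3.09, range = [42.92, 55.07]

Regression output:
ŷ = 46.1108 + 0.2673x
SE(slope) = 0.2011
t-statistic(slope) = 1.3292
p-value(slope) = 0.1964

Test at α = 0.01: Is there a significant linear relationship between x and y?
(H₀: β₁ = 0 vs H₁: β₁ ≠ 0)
p-value = 0.1964 ≥ α = 0.01, so we fail to reject H₀. The relationship is not significant.

Hypothesis test for the slope coefficient:

H₀: β₁ = 0 (no linear relationship)
H₁: β₁ ≠ 0 (linear relationship exists)

Test statistic: t = β̂₁ / SE(β̂₁) = 0.2673 / 0.2011 = 1.3292

The p-value (0.1964) is the probability, under H₀, of a t-statistic at least as extreme as |t| = 1.3292 (two-sided, df = n − 2 = 24).

Decision rule: reject H₀ if p-value < α.
p-value = 0.1964 ≥ α = 0.01 → fail to reject H₀.

At α = 0.01 the data do not provide convincing evidence of a nonzero slope.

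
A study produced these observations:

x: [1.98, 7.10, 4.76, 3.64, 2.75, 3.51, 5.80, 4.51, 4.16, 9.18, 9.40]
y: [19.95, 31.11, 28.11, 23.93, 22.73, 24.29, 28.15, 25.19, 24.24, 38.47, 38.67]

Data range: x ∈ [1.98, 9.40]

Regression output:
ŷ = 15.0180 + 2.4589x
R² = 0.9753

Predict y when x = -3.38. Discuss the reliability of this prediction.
The equation gives ŷ = 6.7069; however x = -3.38 is 5.36 units below the observed range, so this extrapolated value should not be trusted.

Prediction calculation:
ŷ = 15.0180 + 2.4589 × (-3.38)
ŷ = 6.7069

Reliability:
- Data range: x ∈ [1.98, 9.40]
- Prediction point: x = -3.38 is 5.36 units below the observed range → this is EXTRAPOLATION, not interpolation

Why that matters here:
- There are no observations near this x to validate the fitted line there
- The standard error of prediction grows with (x − x̄)², and x = -3.38 is far from x̄ = 5.16
- The linear relationship may not hold outside the observed range

The R² = 0.9753 only validates the fit within [1.98, 9.40]; treat ŷ = 6.7069 with caution.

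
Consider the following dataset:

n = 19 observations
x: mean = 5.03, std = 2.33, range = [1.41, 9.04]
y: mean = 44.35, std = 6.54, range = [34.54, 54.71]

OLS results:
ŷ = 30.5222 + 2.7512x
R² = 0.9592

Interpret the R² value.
The model explains 95.92% of the variance in y (R² = 0.9592), leaving 4.08% unexplained; the fit is strong.

R² = 1 − SS_res/SS_tot compares the residual scatter to the total scatter of y about its mean.

Here R² = 0.9592:
- Explained: 95.92% of the variation in y
- Unexplained (residual): 100% − 95.92% = 4.08%
- Rule of thumb (below 0.3 weak; 0.3 to below 0.7 moderate; 0.7 and above strong) → strong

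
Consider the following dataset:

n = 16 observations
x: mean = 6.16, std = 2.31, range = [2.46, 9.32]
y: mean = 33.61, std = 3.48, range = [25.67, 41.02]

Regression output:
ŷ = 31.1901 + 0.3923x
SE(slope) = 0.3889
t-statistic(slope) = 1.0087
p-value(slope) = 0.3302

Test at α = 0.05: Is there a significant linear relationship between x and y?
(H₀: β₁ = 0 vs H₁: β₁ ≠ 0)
Since p-value = 0.3302 ≥ α = 0.05, fail to reject H₀ — the slope is not significantly different from 0.

Hypothesis test for the slope coefficient:

H₀: β₁ = 0 (no linear relationship)
H₁: β₁ ≠ 0 (linear relationship exists)

Test statistic: t = β̂₁ / SE(β̂₁) = 0.3923 / 0.3889 = 1.0087

p = 0.3302: how often a slope estimate this far from 0 (in SE units) would arise by chance if β₁ were truly 0.

Decision rule: reject H₀ if p-value < α.
p-value = 0.3302 ≥ α = 0.05 → fail to reject H₀.

At α = 0.05 the data do not provide convincing evidence of a nonzero slope.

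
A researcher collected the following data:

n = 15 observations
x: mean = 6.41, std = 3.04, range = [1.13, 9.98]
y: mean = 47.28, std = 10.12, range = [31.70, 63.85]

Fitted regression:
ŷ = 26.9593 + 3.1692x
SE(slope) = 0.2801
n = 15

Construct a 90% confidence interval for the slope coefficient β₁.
The 90% CI for β₁ is (2.6732, 3.6652)

Confidence interval for the slope:

The 90% CI for β₁ is: β̂₁ ± t*(α/2, n-2) × SE(β̂₁)

Step 1: Find critical t-value
- Confidence level = 0.9
- Degrees of freedom = n - 2 = 15 - 2 = 13
- t*(α/2, 13) = 1.7709

Step 2: Calculate margin of error
Margin = 1.7709 × 0.2801 = 0.4960

Step 3: Construct interval
CI = 3.1692 ± 0.4960
CI = (2.6732, 3.6652)

Interpretation: We are 90% confident that the true slope β₁ lies between 2.6732 and 3.6652.
Since 0 is outside the interval, a two-sided test at α = 0.10 would reject H₀: β₁ = 0.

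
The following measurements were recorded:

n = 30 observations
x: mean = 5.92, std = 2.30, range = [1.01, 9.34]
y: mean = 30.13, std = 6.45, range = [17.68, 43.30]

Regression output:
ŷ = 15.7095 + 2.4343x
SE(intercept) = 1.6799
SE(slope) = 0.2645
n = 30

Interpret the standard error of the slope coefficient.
SE(slope) = 0.2645 measures the uncertainty in the estimated slope. The coefficient is estimated precisely (SE/|β̂₁| = 10.9%).

SE(β̂₁) = s / √Sxx, where s is the residual standard deviation and Sxx = Σ(x − x̄)². It is the yardstick for how far β̂₁ = 2.4343 could plausibly be from the true slope.

Relative precision:
- SE / |β̂₁| = 0.2645 / 2.4343 = 10.9%
- Rule of thumb (under 20%: precise; 20% to under 50%: moderately precise; 50% or more: imprecise) → precise

Rough 95% range (±2 SE): 2.4343 ± 0.5290 → (1.9053, 2.9633).

What drives SE(β̂₁): wider spread of x values → smaller SE; larger n (here n = 30) → smaller SE; more residual scatter → larger SE.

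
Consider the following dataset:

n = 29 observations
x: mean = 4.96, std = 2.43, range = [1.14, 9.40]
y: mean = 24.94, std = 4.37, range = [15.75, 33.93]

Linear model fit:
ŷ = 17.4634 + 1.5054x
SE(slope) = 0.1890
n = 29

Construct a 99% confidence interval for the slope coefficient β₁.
The 99% CI for β₁ is (0.9817, 2.0291)

Confidence interval for the slope:

The 99% CI for β₁ is: β̂₁ ± t*(α/2, n-2) × SE(β̂₁)

Step 1: Find critical t-value
- Confidence level = 0.99
- Degrees of freedom = n - 2 = 29 - 2 = 27
- t*(α/2, 27) = 2.7707

Step 2: Calculate margin of error
Margin = 2.7707 × 0.1890 = 0.5237

Step 3: Construct interval
CI = 1.5054 ± 0.5237
CI = (0.9817, 2.0291)

Interpretation: We are 99% confident that the true slope β₁ lies between 0.9817 and 2.0291.
Both endpoints are positive, so the data support a genuinely positive slope at this confidence level.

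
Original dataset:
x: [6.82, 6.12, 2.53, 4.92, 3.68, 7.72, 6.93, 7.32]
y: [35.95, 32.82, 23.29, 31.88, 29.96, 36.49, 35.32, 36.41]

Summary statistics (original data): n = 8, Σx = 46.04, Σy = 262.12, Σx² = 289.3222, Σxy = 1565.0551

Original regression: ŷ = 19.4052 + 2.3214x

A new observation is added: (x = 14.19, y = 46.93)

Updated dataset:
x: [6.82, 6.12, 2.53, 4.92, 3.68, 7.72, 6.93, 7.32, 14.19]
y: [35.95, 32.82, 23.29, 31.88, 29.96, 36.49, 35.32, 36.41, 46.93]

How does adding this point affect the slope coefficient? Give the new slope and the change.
Adding the point moves β₁ from 2.3214 to 1.8579, i.e. it decreases by 0.4635 (-20.0%).

x = 14.19 lies well outside the original x-range [2.53, 7.72] (x̄ ≈ 5.76), so this observation has high leverage and can move the slope substantially.

Step 1: Update the sums with the new point (n goes from 8 to 9)
Σx  = 46.04 + 14.19 = 60.23
Σy  = 262.12 + 46.93 = 309.05
Σx² = 289.3222 + 14.19² = 289.3222 + 201.3561 = 490.6783
Σxy = 1565.0551 + 14.19×46.93 = 1565.0551 + 665.9367 = 2230.9918

Step 2: Recompute the slope with b₁ = (nΣxy − ΣxΣy) / (nΣx² − (Σx)²)
Numerator   = 9×2230.9918 − 60.23×309.05 = 20078.9262 − 18614.0815 = 1464.8447
Denominator = 9×490.6783 − 60.23² = 4416.1047 − 3627.6529 = 788.4518
b₁(new) = 1464.8447 / 788.4518 = 1.8579

(Same formula on the original sums: (8×1565.0551 − 46.04×262.12) / (8×289.3222 − 46.04²) = 452.4360 / 194.8960 = 2.3214, matching the given fit.)

Step 3: Change in slope
Δβ₁ = 1.8579 − 2.3214 = -0.4635
Relative change = -0.4635 / 2.3214 × 100% = -20.0%
→ the slope decreases when the point is added.

Because the point sits below the extension of the original line at a high-leverage x, it tilts the fit down.
In practice: examine leverage (hᵢ) and Cook's distance rather than deleting it automatically; refit with and without it and report both if conclusions differ.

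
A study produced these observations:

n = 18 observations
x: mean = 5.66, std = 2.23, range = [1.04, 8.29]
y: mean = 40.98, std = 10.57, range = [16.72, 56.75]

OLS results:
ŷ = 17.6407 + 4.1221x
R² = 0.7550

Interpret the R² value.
The model explains 75.50% of the variance in y (R² = 0.7550), leaving 24.50% unexplained; the fit is strong.

The coefficient of determination R² is the fraction of the total variation in y that the fitted line accounts for.

Here R² = 0.7550:
- Explained: 75.50% of the variation in y
- Unexplained (residual): 100% − 75.50% = 24.50%
- Rule of thumb (below 0.3 weak; 0.3 to below 0.7 moderate; 0.7 and above strong) → strong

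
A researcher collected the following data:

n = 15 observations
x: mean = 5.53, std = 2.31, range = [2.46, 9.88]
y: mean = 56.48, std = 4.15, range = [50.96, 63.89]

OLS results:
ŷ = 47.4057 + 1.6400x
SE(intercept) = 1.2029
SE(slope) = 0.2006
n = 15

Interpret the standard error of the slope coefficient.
SE(β̂₁) = 0.2006 is the estimated standard deviation of the slope estimate across repeated samples; relative to β̂₁ = 1.6400 that is 12.2%, a precise estimate.

SE(β̂₁) = s / √Sxx, where s is the residual standard deviation and Sxx = Σ(x − x̄)². It is the yardstick for how far β̂₁ = 1.6400 could plausibly be from the true slope.

Relative precision:
- SE / |β̂₁| = 0.2006 / 1.6400 = 12.2%
- Rule of thumb (under 20%: precise; 20% to under 50%: moderately precise; 50% or more: imprecise) → precise

Link to interval estimation: a confidence interval for β₁ is β̂₁ ± t* × 0.2006, so SE sets the half-width per unit of t*.

What drives SE(β̂₁): more residual scatter → larger SE.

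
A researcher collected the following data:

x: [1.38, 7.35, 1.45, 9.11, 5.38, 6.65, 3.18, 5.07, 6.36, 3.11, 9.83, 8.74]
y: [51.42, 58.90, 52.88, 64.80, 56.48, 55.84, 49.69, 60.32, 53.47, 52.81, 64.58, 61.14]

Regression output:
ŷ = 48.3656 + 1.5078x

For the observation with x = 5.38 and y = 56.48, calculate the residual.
Residual = 0.0024

The residual is the difference between the actual value and the predicted value:

Residual = y - ŷ

Step 1: Calculate predicted value
ŷ = 48.3656 + 1.5078 × 5.38
ŷ = 56.4776

Step 2: Calculate residual
Residual = 56.48 - 56.4776
Residual = 0.0024

Sign check: y > ŷ, so the point is above the line and the fit underestimates here.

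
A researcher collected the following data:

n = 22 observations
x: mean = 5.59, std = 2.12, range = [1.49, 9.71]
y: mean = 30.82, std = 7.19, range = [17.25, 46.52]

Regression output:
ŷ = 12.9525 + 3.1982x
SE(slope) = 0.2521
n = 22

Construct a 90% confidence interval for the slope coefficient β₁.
The 90% CI for β₁ is (2.7634, 3.6330)

Confidence interval for the slope:

The 90% CI for β₁ is: β̂₁ ± t*(α/2, n-2) × SE(β̂₁)

Step 1: Find critical t-value
- Confidence level = 0.9
- Degrees of freedom = n - 2 = 22 - 2 = 20
- t*(α/2, 20) = 1.7247

Step 2: Calculate margin of error
Margin = 1.7247 × 0.2521 = 0.4348

Step 3: Construct interval
CI = 3.1982 ± 0.4348
CI = (2.7634, 3.6330)

Interpretation: We are 90% confident that the true slope β₁ lies between 2.7634 and 3.6330.
Since 0 is outside the interval, a two-sided test at α = 0.10 would reject H₀: β₁ = 0.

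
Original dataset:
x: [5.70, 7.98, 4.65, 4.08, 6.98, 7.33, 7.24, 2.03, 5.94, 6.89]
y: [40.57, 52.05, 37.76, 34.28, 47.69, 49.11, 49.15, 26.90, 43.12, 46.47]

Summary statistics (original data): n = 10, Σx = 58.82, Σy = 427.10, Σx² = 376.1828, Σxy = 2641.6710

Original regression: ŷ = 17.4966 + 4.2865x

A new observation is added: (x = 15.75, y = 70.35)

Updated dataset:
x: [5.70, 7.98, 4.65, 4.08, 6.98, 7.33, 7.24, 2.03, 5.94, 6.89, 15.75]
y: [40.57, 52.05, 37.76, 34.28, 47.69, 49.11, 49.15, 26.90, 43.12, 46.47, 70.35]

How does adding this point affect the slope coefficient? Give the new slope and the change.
Adding the point moves β₁ from 4.2865 to 3.1789, i.e. it decreases by 1.1076 (-25.8%).

x = 15.75 lies well outside the original x-range [2.03, 7.98] (x̄ ≈ 5.88), so this observation has high leverage and can move the slope substantially.

Step 1: Update the sums with the new point (n goes from 10 to 11)
Σx  = 58.82 + 15.75 = 74.57
Σy  = 427.10 + 70.35 = 497.45
Σx² = 376.1828 + 15.75² = 376.1828 + 248.0625 = 624.2453
Σxy = 2641.6710 + 15.75×70.35 = 2641.6710 + 1108.0125 = 3749.6835

Step 2: Recompute the slope with b₁ = (nΣxy − ΣxΣy) / (nΣx² − (Σx)²)
Numerator   = 11×3749.6835 − 74.57×497.45 = 41246.5185 − 37094.8465 = 4151.6720
Denominator = 11×624.2453 − 74.57² = 6866.6983 − 5560.6849 = 1306.0134
b₁(new) = 4151.6720 / 1306.0134 = 3.1789

(Same formula on the original sums: (10×2641.6710 − 58.82×427.10) / (10×376.1828 − 58.82²) = 1294.6880 / 302.0356 = 4.2865, matching the given fit.)

Step 3: Change in slope
Δβ₁ = 3.1789 − 4.2865 = -1.1076
Relative change = -1.1076 / 4.2865 × 100% = -25.8%
→ the slope decreases when the point is added.

Because the point sits below the extension of the original line at a high-leverage x, it tilts the fit down.
In practice: investigate whether it comes from the same population as the rest of the sample; examine leverage (hᵢ) and Cook's distance rather than deleting it automatically.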